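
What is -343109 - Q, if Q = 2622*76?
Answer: -542381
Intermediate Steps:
Q = 199272
-343109 - Q = -343109 - 1*199272 = -343109 - 199272 = -542381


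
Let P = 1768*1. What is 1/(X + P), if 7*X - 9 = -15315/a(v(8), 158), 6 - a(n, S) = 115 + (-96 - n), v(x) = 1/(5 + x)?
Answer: 392/759925 ≈ 0.00051584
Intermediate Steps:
P = 1768
a(n, S) = -13 + n (a(n, S) = 6 - (115 + (-96 - n)) = 6 - (19 - n) = 6 + (-19 + n) = -13 + n)
X = 66869/392 (X = 9/7 + (-15315/(-13 + 1/(5 + 8)))/7 = 9/7 + (-15315/(-13 + 1/13))/7 = 9/7 + (-15315/(-168/13))/7 = 9/7 + (-15315*(-13/168))/7 = 9/7 + (1/7)*(66365/56) = 9/7 + 66365/392 = 66869/392 ≈ 170.58)
1/(X + P) = 1/(66869/392 + 1768) = 1/(759925/392) = 392/759925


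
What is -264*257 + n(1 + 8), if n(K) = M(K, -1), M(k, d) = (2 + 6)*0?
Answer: -67848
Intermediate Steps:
M(k, d) = 0 (M(k, d) = 8*0 = 0)
n(K) = 0
-264*257 + n(1 + 8) = -264*257 + 0 = -67848 + 0 = -67848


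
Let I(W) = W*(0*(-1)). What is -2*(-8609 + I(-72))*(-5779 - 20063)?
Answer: -444947556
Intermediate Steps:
I(W) = 0 (I(W) = W*0 = 0)
-2*(-8609 + I(-72))*(-5779 - 20063) = -2*(-8609 + 0)*(-5779 - 20063) = -(-17218)*(-25842) = -2*222473778 = -444947556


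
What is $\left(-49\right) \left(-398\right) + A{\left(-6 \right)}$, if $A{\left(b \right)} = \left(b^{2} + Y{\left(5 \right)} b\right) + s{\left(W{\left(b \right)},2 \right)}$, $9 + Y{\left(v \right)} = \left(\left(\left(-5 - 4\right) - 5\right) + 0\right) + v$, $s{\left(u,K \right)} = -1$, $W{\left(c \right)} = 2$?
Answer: $19645$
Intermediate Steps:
$Y{\left(v \right)} = -23 + v$ ($Y{\left(v \right)} = -9 + \left(\left(\left(\left(-5 - 4\right) - 5\right) + 0\right) + v\right) = -9 + \left(\left(\left(-9 - 5\right) + 0\right) + v\right) = -9 + \left(\left(-14 + 0\right) + v\right) = -9 + \left(-14 + v\right) = -23 + v$)
$A{\left(b \right)} = -1 + b^{2} - 18 b$ ($A{\left(b \right)} = \left(b^{2} + \left(-23 + 5\right) b\right) - 1 = \left(b^{2} - 18 b\right) - 1 = -1 + b^{2} - 18 b$)
$\left(-49\right) \left(-398\right) + A{\left(-6 \right)} = \left(-49\right) \left(-398\right) - \left(-107 - 36\right) = 19502 + \left(-1 + 36 + 108\right) = 19502 + 143 = 19645$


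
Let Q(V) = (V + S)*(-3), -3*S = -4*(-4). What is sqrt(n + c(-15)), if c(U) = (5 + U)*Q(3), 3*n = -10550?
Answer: 2*I*sqrt(8070)/3 ≈ 59.889*I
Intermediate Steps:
n = -10550/3 (n = (1/3)*(-10550) = -10550/3 ≈ -3516.7)
S = -16/3 (S = -(-4)*(-4)/3 = -1/3*16 = -16/3 ≈ -5.3333)
Q(V) = 16 - 3*V (Q(V) = (V - 16/3)*(-3) = (-16/3 + V)*(-3) = 16 - 3*V)
c(U) = 35 + 7*U (c(U) = (5 + U)*(16 - 3*3) = (5 + U)*(16 - 9) = (5 + U)*7 = 35 + 7*U)
sqrt(n + c(-15)) = sqrt(-10550/3 + (35 + 7*(-15))) = sqrt(-10550/3 + (35 - 105)) = sqrt(-10550/3 - 70) = sqrt(-10760/3) = 2*I*sqrt(8070)/3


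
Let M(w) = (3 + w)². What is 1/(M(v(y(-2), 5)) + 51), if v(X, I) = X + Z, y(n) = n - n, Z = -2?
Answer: 1/52 ≈ 0.019231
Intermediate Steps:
y(n) = 0
v(X, I) = -2 + X (v(X, I) = X - 2 = -2 + X)
1/(M(v(y(-2), 5)) + 51) = 1/((3 + (-2 + 0))² + 51) = 1/((3 - 2)² + 51) = 1/(1² + 51) = 1/(1 + 51) = 1/52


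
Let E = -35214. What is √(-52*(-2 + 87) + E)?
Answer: I*√39634 ≈ 199.08*I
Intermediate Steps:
√(-52*(-2 + 87) + E) = √(-52*(-2 + 87) - 35214) = √(-52*85 - 35214) = √(-4420 - 35214) = √(-39634) = I*√39634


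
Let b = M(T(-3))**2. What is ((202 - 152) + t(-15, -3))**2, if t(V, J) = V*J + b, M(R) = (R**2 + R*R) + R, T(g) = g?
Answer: 102400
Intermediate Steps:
M(R) = R + 2*R**2 (M(R) = (R**2 + R**2) + R = 2*R**2 + R = R + 2*R**2)
b = 225 (b = (-3*(1 + 2*(-3)))**2 = (-3*(1 - 6))**2 = (-3*(-5))**2 = 15**2 = 225)
t(V, J) = 225 + J*V (t(V, J) = V*J + 225 = J*V + 225 = 225 + J*V)
((202 - 152) + t(-15, -3))**2 = ((202 - 152) + (225 - 3*(-15)))**2 = (50 + (225 + 45))**2 = (50 + 270)**2 = 320**2 = 102400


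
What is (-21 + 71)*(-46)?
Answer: -2300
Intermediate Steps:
(-21 + 71)*(-46) = 50*(-46) = -2300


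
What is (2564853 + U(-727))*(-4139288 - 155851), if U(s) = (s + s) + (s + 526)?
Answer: -11009291694522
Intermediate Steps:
U(s) = 526 + 3*s (U(s) = 2*s + (526 + s) = 526 + 3*s)
(2564853 + U(-727))*(-4139288 - 155851) = (2564853 + (526 + 3*(-727)))*(-4139288 - 155851) = (2564853 + (526 - 2181))*(-4295139) = (2564853 - 1655)*(-4295139) = 2563198*(-4295139) = -11009291694522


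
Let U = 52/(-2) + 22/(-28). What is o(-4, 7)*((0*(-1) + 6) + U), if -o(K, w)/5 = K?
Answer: -2910/7 ≈ -415.71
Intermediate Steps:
o(K, w) = -5*K
U = -375/14 (U = 52*(-½) + 22*(-1/28) = -26 - 11/14 = -375/14 ≈ -26.786)
o(-4, 7)*((0*(-1) + 6) + U) = (-5*(-4))*((0*(-1) + 6) - 375/14) = 20*((0 + 6) - 375/14) = 20*(6 - 375/14) = 20*(-291/14) = -2910/7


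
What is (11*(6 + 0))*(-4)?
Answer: -264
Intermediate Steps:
(11*(6 + 0))*(-4) = (11*6)*(-4) = 66*(-4) = -264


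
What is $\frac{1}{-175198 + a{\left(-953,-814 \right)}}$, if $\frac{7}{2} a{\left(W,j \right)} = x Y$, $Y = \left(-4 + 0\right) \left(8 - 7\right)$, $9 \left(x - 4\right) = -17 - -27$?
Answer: $- \frac{63}{11037842} \approx -5.7076 \cdot 10^{-6}$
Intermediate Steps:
$x = \frac{46}{9}$ ($x = 4 + \frac{-17 - -27}{9} = 4 + \frac{-17 + 27}{9} = 4 + \frac{1}{9} \cdot 10 = 4 + \frac{10}{9} = \frac{46}{9} \approx 5.1111$)
$Y = -4$ ($Y = \left(-4\right) 1 = -4$)
$a{\left(W,j \right)} = - \frac{368}{63}$ ($a{\left(W,j \right)} = \frac{2 \cdot \frac{46}{9} \left(-4\right)}{7} = \frac{2}{7} \left(- \frac{184}{9}\right) = - \frac{368}{63}$)
$\frac{1}{-175198 + a{\left(-953,-814 \right)}} = \frac{1}{-175198 - \frac{368}{63}} = \frac{1}{- \frac{11037842}{63}} = - \frac{63}{11037842}$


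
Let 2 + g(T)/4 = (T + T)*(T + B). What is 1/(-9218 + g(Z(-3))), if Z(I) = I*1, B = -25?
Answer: -1/8554 ≈ -0.00011690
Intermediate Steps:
Z(I) = I
g(T) = -8 + 8*T*(-25 + T) (g(T) = -8 + 4*((T + T)*(T - 25)) = -8 + 4*((2*T)*(-25 + T)) = -8 + 4*(2*T*(-25 + T)) = -8 + 8*T*(-25 + T))
1/(-9218 + g(Z(-3))) = 1/(-9218 + (-8 - 200*(-3) + 8*(-3)²)) = 1/(-9218 + (-8 + 600 + 8*9)) = 1/(-9218 + (-8 + 600 + 72)) = 1/(-9218 + 664) = 1/(-8554) = -1/8554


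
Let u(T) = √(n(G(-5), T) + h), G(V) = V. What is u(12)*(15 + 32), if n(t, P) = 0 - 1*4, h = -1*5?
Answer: 141*I ≈ 141.0*I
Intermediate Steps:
h = -5
n(t, P) = -4 (n(t, P) = 0 - 4 = -4)
u(T) = 3*I (u(T) = √(-4 - 5) = √(-9) = 3*I)
u(12)*(15 + 32) = (3*I)*(15 + 32) = (3*I)*47 = 141*I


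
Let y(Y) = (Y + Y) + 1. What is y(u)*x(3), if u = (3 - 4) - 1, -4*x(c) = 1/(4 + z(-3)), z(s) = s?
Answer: ¾ ≈ 0.75000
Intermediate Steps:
x(c) = -¼ (x(c) = -1/(4*(4 - 3)) = -¼/1 = -¼*1 = -¼)
u = -2 (u = -1 - 1 = -2)
y(Y) = 1 + 2*Y (y(Y) = 2*Y + 1 = 1 + 2*Y)
y(u)*x(3) = (1 + 2*(-2))*(-¼) = (1 - 4)*(-¼) = -3*(-¼) = ¾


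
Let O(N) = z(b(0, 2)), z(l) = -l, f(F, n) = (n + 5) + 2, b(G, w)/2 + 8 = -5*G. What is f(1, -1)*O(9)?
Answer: 96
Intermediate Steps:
b(G, w) = -16 - 10*G (b(G, w) = -16 + 2*(-5*G) = -16 - 10*G)
f(F, n) = 7 + n (f(F, n) = (5 + n) + 2 = 7 + n)
O(N) = 16 (O(N) = -(-16 - 10*0) = -(-16 + 0) = -1*(-16) = 16)
f(1, -1)*O(9) = (7 - 1)*16 = 6*16 = 96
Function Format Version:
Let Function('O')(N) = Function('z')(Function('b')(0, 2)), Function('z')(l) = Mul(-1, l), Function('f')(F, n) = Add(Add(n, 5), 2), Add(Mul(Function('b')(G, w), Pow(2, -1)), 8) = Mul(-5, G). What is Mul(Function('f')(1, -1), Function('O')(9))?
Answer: 96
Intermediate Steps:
Function('b')(G, w) = Add(-16, Mul(-10, G)) (Function('b')(G, w) = Add(-16, Mul(2, Mul(-5, G))) = Add(-16, Mul(-10, G)))
Function('f')(F, n) = Add(7, n) (Function('f')(F, n) = Add(Add(5, n), 2) = Add(7, n))
Function('O')(N) = 16 (Function('O')(N) = Mul(-1, Add(-16, Mul(-10, 0))) = Mul(-1, Add(-16, 0)) = Mul(-1, -16) = 16)
Mul(Function('f')(1, -1), Function('O')(9)) = Mul(Add(7, -1), 16) = Mul(6, 16) = 96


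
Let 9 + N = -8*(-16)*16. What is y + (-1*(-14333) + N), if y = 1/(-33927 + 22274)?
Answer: 190782915/11653 ≈ 16372.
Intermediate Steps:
N = 2039 (N = -9 - 8*(-16)*16 = -9 + 128*16 = -9 + 2048 = 2039)
y = -1/11653 (y = 1/(-11653) = -1/11653 ≈ -8.5815e-5)
y + (-1*(-14333) + N) = -1/11653 + (-1*(-14333) + 2039) = -1/11653 + (14333 + 2039) = -1/11653 + 16372 = 190782915/11653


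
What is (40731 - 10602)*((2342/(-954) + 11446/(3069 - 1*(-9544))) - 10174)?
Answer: -614834206025765/2005467 ≈ -3.0658e+8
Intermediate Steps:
(40731 - 10602)*((2342/(-954) + 11446/(3069 - 1*(-9544))) - 10174) = 30129*((2342*(-1/954) + 11446/(3069 + 9544)) - 10174) = 30129*((-1171/477 + 11446/12613) - 10174) = 30129*(-9310081/6016401 - 10174) = 30129*(-61220173855/6016401) = -614834206025765/2005467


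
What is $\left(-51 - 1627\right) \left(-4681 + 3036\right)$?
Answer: $2760310$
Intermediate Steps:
$\left(-51 - 1627\right) \left(-4681 + 3036\right) = \left(-1678\right) \left(-1645\right) = 2760310$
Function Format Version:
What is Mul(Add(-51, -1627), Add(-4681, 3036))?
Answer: 2760310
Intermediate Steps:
Mul(Add(-51, -1627), Add(-4681, 3036)) = Mul(-1678, -1645) = 2760310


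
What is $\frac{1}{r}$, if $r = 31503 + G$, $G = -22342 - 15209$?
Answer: $- \frac{1}{6048} \approx -0.00016534$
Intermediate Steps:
$G = -37551$
$r = -6048$ ($r = 31503 - 37551 = -6048$)
$\frac{1}{r} = \frac{1}{-6048} = - \frac{1}{6048}$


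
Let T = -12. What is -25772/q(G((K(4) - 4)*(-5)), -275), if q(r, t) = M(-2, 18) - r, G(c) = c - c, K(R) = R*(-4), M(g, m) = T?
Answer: 6443/3 ≈ 2147.7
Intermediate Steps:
M(g, m) = -12
K(R) = -4*R
G(c) = 0
q(r, t) = -12 - r
-25772/q(G((K(4) - 4)*(-5)), -275) = -25772/(-12 - 1*0) = -25772/(-12 + 0) = -25772/(-12) = -25772*(-1/12) = 6443/3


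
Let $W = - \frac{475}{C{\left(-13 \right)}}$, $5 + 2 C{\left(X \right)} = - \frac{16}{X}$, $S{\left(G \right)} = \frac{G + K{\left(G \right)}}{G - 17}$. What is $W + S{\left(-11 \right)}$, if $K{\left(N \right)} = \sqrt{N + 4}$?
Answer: $\frac{49477}{196} - \frac{i \sqrt{7}}{28} \approx 252.43 - 0.094491 i$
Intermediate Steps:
$K{\left(N \right)} = \sqrt{4 + N}$
$S{\left(G \right)} = \frac{G + \sqrt{4 + G}}{-17 + G}$ ($S{\left(G \right)} = \frac{G + \sqrt{4 + G}}{G - 17} = \frac{G + \sqrt{4 + G}}{-17 + G}$)
$C{\left(X \right)} = - \frac{5}{2} - \frac{8}{X}$ ($C{\left(X \right)} = - \frac{5}{2} + \frac{\left(-16\right) \frac{1}{X}}{2} = - \frac{5}{2} - \frac{8}{X}$)
$W = \frac{12350}{49}$ ($W = - \frac{475}{- \frac{5}{2} - \frac{8}{-13}} = - \frac{475}{- \frac{5}{2} - - \frac{8}{13}} = - \frac{475}{- \frac{5}{2} + \frac{8}{13}} = - \frac{475}{- \frac{49}{26}} = \left(-475\right) \left(- \frac{26}{49}\right) = \frac{12350}{49} \approx 252.04$)
$W + S{\left(-11 \right)} = \frac{12350}{49} + \frac{-11 + \sqrt{4 - 11}}{-17 - 11} = \frac{12350}{49} + \frac{-11 + \sqrt{-7}}{-28} = \frac{12350}{49} - \frac{-11 + i \sqrt{7}}{28} = \frac{12350}{49} + \left(\frac{11}{28} - \frac{i \sqrt{7}}{28}\right) = \frac{49477}{196} - \frac{i \sqrt{7}}{28}$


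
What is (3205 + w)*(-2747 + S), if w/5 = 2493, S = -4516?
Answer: -113811210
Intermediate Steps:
w = 12465 (w = 5*2493 = 12465)
(3205 + w)*(-2747 + S) = (3205 + 12465)*(-2747 - 4516) = 15670*(-7263) = -113811210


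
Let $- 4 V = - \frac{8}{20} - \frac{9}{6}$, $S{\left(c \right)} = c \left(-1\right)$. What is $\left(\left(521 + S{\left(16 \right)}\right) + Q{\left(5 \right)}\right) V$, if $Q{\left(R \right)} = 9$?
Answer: $\frac{4883}{20} \approx 244.15$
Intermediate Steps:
$S{\left(c \right)} = - c$
$V = \frac{19}{40}$ ($V = - \frac{- \frac{8}{20} - \frac{9}{6}}{4} = - \frac{\left(-8\right) \frac{1}{20} - \frac{3}{2}}{4} = - \frac{- \frac{2}{5} - \frac{3}{2}}{4} = \left(- \frac{1}{4}\right) \left(- \frac{19}{10}\right) = \frac{19}{40} \approx 0.475$)
$\left(\left(521 + S{\left(16 \right)}\right) + Q{\left(5 \right)}\right) V = \left(\left(521 - 16\right) + 9\right) \frac{19}{40} = \left(505 + 9\right) \frac{19}{40} = 514 \cdot \frac{19}{40} = \frac{4883}{20}$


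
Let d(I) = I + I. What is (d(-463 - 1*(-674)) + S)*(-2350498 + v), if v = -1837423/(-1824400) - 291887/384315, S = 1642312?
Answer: -90242938937663743920579/23371476200 ≈ -3.8612e+12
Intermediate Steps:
v = 34726115489/140228857200 (v = -1837423*(-1/1824400) - 291887*1/384315 = 1837423/1824400 - 291887/384315 = 34726115489/140228857200 ≈ 0.24764)
d(I) = 2*I
(d(-463 - 1*(-674)) + S)*(-2350498 + v) = (2*(-463 - 1*(-674)) + 1642312)*(-2350498 + 34726115489/140228857200) = (2*(-463 + 674) + 1642312)*(-329607613664770111/140228857200) = (2*211 + 1642312)*(-329607613664770111/140228857200) = (422 + 1642312)*(-329607613664770111/140228857200) = 1642734*(-329607613664770111/140228857200) = -90242938937663743920579/23371476200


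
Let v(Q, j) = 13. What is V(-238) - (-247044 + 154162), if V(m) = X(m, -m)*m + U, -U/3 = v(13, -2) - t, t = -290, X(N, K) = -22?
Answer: 97209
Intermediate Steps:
U = -909 (U = -3*(13 - 1*(-290)) = -3*(13 + 290) = -3*303 = -909)
V(m) = -909 - 22*m (V(m) = -22*m - 909 = -909 - 22*m)
V(-238) - (-247044 + 154162) = (-909 - 22*(-238)) - (-247044 + 154162) = (-909 + 5236) - 1*(-92882) = 4327 + 92882 = 97209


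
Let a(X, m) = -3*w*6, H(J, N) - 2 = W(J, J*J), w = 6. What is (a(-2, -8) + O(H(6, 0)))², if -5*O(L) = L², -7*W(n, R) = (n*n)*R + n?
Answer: 1183084816/25 ≈ 4.7323e+7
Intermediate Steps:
W(n, R) = -n/7 - R*n²/7 (W(n, R) = -((n*n)*R + n)/7 = -(n²*R + n)/7 = -(R*n² + n)/7 = -(n + R*n²)/7 = -n/7 - R*n²/7)
H(J, N) = 2 - J*(1 + J³)/7 (H(J, N) = 2 - J*(1 + (J*J)*J)/7 = 2 - J*(1 + J²*J)/7 = 2 - J*(1 + J³)/7)
a(X, m) = -108 (a(X, m) = -3*6*6 = -18*6 = -108)
O(L) = -L²/5
(a(-2, -8) + O(H(6, 0)))² = (-108 - (2 - ⅐*6 - ⅐*6⁴)²/5)² = (-108 - (2 - 6/7 - ⅐*1296)²/5)² = (-108 - (2 - 6/7 - 1296/7)²/5)² = (-108 - ⅕*(-184)²)² = (-108 - ⅕*33856)² = (-108 - 33856/5)² = (-34396/5)² = 1183084816/25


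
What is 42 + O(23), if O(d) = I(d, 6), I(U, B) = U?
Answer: 65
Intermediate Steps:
O(d) = d
42 + O(23) = 42 + 23 = 65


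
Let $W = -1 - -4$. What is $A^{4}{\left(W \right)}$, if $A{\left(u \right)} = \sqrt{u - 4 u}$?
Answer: $81$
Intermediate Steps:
$W = 3$ ($W = -1 + 4 = 3$)
$A{\left(u \right)} = \sqrt{3} \sqrt{- u}$ ($A{\left(u \right)} = \sqrt{- 3 u} = \sqrt{3} \sqrt{- u}$)
$A^{4}{\left(W \right)} = \left(\sqrt{3} \sqrt{\left(-1\right) 3}\right)^{4} = \left(\sqrt{3} \sqrt{-3}\right)^{4} = \left(\sqrt{3} i \sqrt{3}\right)^{4} = \left(3 i\right)^{4} = 81$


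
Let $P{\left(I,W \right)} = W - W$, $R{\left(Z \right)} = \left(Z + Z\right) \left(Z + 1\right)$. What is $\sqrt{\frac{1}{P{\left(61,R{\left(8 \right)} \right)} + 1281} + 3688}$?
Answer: $\frac{\sqrt{6051865449}}{1281} \approx 60.729$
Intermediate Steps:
$R{\left(Z \right)} = 2 Z \left(1 + Z\right)$
$P{\left(I,W \right)} = 0$
$\sqrt{\frac{1}{P{\left(61,R{\left(8 \right)} \right)} + 1281} + 3688} = \sqrt{\frac{1}{0 + 1281} + 3688} = \sqrt{\frac{1}{1281} + 3688} = \sqrt{\frac{4724329}{1281}} = \frac{\sqrt{6051865449}}{1281}$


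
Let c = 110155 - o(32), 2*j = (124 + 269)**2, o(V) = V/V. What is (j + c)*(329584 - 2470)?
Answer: 61294130649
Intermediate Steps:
o(V) = 1
j = 154449/2 (j = (124 + 269)**2/2 = (1/2)*393**2 = (1/2)*154449 = 154449/2 ≈ 77225.)
c = 110154 (c = 110155 - 1*1 = 110155 - 1 = 110154)
(j + c)*(329584 - 2470) = (154449/2 + 110154)*(329584 - 2470) = (374757/2)*327114 = 61294130649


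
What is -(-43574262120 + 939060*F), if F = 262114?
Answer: -202566510720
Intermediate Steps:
-(-43574262120 + 939060*F) = -939060/(1/(262114 - 46402)) = -939060/(1/215712) = -939060/1/215712 = -939060*215712 = -202566510720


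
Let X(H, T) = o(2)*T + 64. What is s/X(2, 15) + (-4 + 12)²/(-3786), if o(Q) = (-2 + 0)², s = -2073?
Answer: -3928157/234732 ≈ -16.735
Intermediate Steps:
o(Q) = 4 (o(Q) = (-2)² = 4)
X(H, T) = 64 + 4*T (X(H, T) = 4*T + 64 = 64 + 4*T)
s/X(2, 15) + (-4 + 12)²/(-3786) = -2073/(64 + 4*15) + (-4 + 12)²/(-3786) = -2073/(64 + 60) + 8²*(-1/3786) = -2073/124 + 64*(-1/3786) = -2073*1/124 - 32/1893 = -2073/124 - 32/1893 = -3928157/234732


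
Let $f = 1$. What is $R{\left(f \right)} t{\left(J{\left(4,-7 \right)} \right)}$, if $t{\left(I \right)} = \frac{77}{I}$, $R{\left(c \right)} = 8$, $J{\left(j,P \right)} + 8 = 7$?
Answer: $-616$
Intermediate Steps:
$J{\left(j,P \right)} = -1$ ($J{\left(j,P \right)} = -8 + 7 = -1$)
$R{\left(f \right)} t{\left(J{\left(4,-7 \right)} \right)} = 8 \frac{77}{-1} = 8 \cdot 77 \left(-1\right) = 8 \left(-77\right) = -616$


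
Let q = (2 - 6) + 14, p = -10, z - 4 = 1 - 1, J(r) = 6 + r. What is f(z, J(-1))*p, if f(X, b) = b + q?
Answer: -150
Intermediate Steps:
z = 4 (z = 4 + (1 - 1) = 4 + 0 = 4)
q = 10 (q = -4 + 14 = 10)
f(X, b) = 10 + b (f(X, b) = b + 10 = 10 + b)
f(z, J(-1))*p = (10 + (6 - 1))*(-10) = (10 + 5)*(-10) = 15*(-10) = -150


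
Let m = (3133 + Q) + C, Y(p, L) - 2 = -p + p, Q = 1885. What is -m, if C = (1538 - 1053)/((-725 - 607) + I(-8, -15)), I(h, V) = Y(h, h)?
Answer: -1334691/266 ≈ -5017.6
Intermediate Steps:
Y(p, L) = 2 (Y(p, L) = 2 + (-p + p) = 2 + 0 = 2)
I(h, V) = 2
C = -97/266 (C = (1538 - 1053)/((-725 - 607) + 2) = 485/(-1332 + 2) = 485/(-1330) = 485*(-1/1330) = -97/266 ≈ -0.36466)
m = 1334691/266 (m = (3133 + 1885) - 97/266 = 5018 - 97/266 = 1334691/266 ≈ 5017.6)
-m = -1*1334691/266 = -1334691/266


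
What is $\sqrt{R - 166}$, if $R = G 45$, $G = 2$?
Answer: $2 i \sqrt{19} \approx 8.7178 i$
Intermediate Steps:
$R = 90$ ($R = 2 \cdot 45 = 90$)
$\sqrt{R - 166} = \sqrt{90 - 166} = \sqrt{-76} = 2 i \sqrt{19}$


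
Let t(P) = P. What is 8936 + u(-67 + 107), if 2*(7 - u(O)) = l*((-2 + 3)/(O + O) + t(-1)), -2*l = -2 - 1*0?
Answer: 1430959/160 ≈ 8943.5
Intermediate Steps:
l = 1 (l = -(-2 - 1*0)/2 = -(-2 + 0)/2 = -½*(-2) = 1)
u(O) = 15/2 - 1/(4*O) (u(O) = 7 - ((-2 + 3)/(O + O) - 1)/2 = 7 - (1/(2*O) - 1)/2 = 7 - (-1 + 1/(2*O))/2 = 7 + (½ - 1/(4*O)) = 15/2 - 1/(4*O))
8936 + u(-67 + 107) = 8936 + (-1 + 30*(-67 + 107))/(4*(-67 + 107)) = 8936 + (¼)*(-1 + 30*40)/40 = 8936 + (¼)*(1/40)*(-1 + 1200) = 8936 + (¼)*(1/40)*1199 = 8936 + 1199/160 = 1430959/160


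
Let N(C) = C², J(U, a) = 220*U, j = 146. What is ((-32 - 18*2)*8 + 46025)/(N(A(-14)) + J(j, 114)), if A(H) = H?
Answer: 45481/32316 ≈ 1.4074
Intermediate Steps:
((-32 - 18*2)*8 + 46025)/(N(A(-14)) + J(j, 114)) = ((-32 - 18*2)*8 + 46025)/((-14)² + 220*146) = ((-32 - 36)*8 + 46025)/(196 + 32120) = (-68*8 + 46025)/32316 = (-544 + 46025)*(1/32316) = 45481*(1/32316) = 45481/32316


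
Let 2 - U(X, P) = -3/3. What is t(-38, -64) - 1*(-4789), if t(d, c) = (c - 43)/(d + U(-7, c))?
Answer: 167722/35 ≈ 4792.1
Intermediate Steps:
U(X, P) = 3 (U(X, P) = 2 - (-3)/3 = 2 - 1*(-1) = 2 + 1 = 3)
t(d, c) = (-43 + c)/(3 + d) (t(d, c) = (c - 43)/(d + 3) = (-43 + c)/(3 + d))
t(-38, -64) - 1*(-4789) = (-43 - 64)/(3 - 38) - 1*(-4789) = -107/(-35) + 4789 = -1/35*(-107) + 4789 = 107/35 + 4789 = 167722/35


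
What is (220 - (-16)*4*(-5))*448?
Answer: -44800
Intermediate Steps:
(220 - (-16)*4*(-5))*448 = (220 - 4*(-16)*(-5))*448 = (220 + 64*(-5))*448 = (220 - 320)*448 = -100*448 = -44800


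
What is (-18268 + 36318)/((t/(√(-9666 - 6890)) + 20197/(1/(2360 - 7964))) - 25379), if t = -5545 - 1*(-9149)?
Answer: -338310117549386/2121876690164206359 + 1301044*I*√4139/2121876690164206359 ≈ -0.00015944 + 3.9448e-11*I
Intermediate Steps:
t = 3604 (t = -5545 + 9149 = 3604)
(-18268 + 36318)/((t/(√(-9666 - 6890)) + 20197/(1/(2360 - 7964))) - 25379) = (-18268 + 36318)/((3604/(√(-9666 - 6890)) + 20197/(1/(2360 - 7964))) - 25379) = 18050/((3604/(√(-16556)) + 20197/(1/(-5604))) - 25379) = 18050/((3604/((2*I*√4139)) + 20197/(-1/5604)) - 25379) = 18050/((3604*(-I*√4139/8278) + 20197*(-5604)) - 25379) = 18050/((-1802*I*√4139/4139 - 113183988) - 25379) = 18050/((-113183988 - 1802*I*√4139/4139) - 25379) = 18050/(-113209367 - 1802*I*√4139/4139)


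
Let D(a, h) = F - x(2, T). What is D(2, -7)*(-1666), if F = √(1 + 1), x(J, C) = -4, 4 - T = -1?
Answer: -6664 - 1666*√2 ≈ -9020.1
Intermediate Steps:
T = 5 (T = 4 - 1*(-1) = 4 + 1 = 5)
F = √2 ≈ 1.4142
D(a, h) = 4 + √2 (D(a, h) = √2 - 1*(-4) = √2 + 4 = 4 + √2)
D(2, -7)*(-1666) = (4 + √2)*(-1666) = -6664 - 1666*√2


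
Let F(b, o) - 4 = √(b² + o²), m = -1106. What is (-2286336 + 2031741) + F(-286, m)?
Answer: -254591 + 2*√326258 ≈ -2.5345e+5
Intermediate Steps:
F(b, o) = 4 + √(b² + o²)
(-2286336 + 2031741) + F(-286, m) = (-2286336 + 2031741) + (4 + √((-286)² + (-1106)²)) = -254595 + (4 + √(81796 + 1223236)) = -254595 + (4 + √1305032) = -254595 + (4 + 2*√326258) = -254591 + 2*√326258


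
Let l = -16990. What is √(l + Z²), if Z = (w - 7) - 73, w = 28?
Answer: I*√14286 ≈ 119.52*I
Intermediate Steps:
Z = -52 (Z = (28 - 7) - 73 = 21 - 73 = -52)
√(l + Z²) = √(-16990 + (-52)²) = √(-16990 + 2704) = √(-14286) = I*√14286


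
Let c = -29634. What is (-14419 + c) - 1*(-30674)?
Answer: -13379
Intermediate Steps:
(-14419 + c) - 1*(-30674) = (-14419 - 29634) - 1*(-30674) = -44053 + 30674 = -13379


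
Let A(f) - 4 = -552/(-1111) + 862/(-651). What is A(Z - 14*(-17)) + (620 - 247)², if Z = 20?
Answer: 100628874383/723261 ≈ 1.3913e+5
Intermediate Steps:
A(f) = 2294714/723261 (A(f) = 4 + (-552/(-1111) + 862/(-651)) = 4 + (-552*(-1/1111) + 862*(-1/651)) = 4 + (552/1111 - 862/651) = 4 - 598330/723261 = 2294714/723261)
A(Z - 14*(-17)) + (620 - 247)² = 2294714/723261 + (620 - 247)² = 2294714/723261 + 373² = 2294714/723261 + 139129 = 100628874383/723261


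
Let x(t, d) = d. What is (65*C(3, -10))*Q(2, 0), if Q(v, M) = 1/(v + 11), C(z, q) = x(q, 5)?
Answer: 25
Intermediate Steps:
C(z, q) = 5
Q(v, M) = 1/(11 + v)
(65*C(3, -10))*Q(2, 0) = (65*5)/(11 + 2) = 325/13 = 325*(1/13) = 25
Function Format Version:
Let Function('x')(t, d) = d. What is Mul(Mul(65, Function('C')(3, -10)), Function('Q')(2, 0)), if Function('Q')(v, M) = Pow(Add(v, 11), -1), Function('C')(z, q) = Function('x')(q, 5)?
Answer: 25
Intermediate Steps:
Function('C')(z, q) = 5
Function('Q')(v, M) = Pow(Add(11, v), -1)
Mul(Mul(65, Function('C')(3, -10)), Function('Q')(2, 0)) = Mul(Mul(65, 5), Pow(Add(11, 2), -1)) = Mul(325, Pow(13, -1)) = Mul(325, Rational(1, 13)) = 25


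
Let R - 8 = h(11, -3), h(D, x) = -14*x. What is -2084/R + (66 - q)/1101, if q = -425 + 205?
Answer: -1140092/27525 ≈ -41.420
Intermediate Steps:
q = -220
R = 50 (R = 8 - 14*(-3) = 8 + 42 = 50)
-2084/R + (66 - q)/1101 = -2084/50 + (66 - 1*(-220))/1101 = -2084*1/50 + (66 + 220)*(1/1101) = -1042/25 + 286*(1/1101) = -1042/25 + 286/1101 = -1140092/27525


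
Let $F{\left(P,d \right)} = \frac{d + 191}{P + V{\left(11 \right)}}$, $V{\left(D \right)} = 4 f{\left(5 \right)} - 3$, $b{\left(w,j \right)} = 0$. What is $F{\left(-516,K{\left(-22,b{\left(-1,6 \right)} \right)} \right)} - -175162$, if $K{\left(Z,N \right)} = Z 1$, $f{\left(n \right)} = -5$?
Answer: $\frac{94412149}{539} \approx 1.7516 \cdot 10^{5}$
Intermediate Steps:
$V{\left(D \right)} = -23$ ($V{\left(D \right)} = 4 \left(-5\right) - 3 = -20 - 3 = -23$)
$K{\left(Z,N \right)} = Z$
$F{\left(P,d \right)} = \frac{191 + d}{-23 + P}$ ($F{\left(P,d \right)} = \frac{d + 191}{P - 23} = \frac{191 + d}{-23 + P}$)
$F{\left(-516,K{\left(-22,b{\left(-1,6 \right)} \right)} \right)} - -175162 = \frac{191 - 22}{-23 - 516} - -175162 = \frac{1}{-539} \cdot 169 + 175162 = \left(- \frac{1}{539}\right) 169 + 175162 = - \frac{169}{539} + 175162 = \frac{94412149}{539}$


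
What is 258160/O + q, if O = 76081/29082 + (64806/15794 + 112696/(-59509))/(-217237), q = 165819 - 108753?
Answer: 1209695508791451392661486/7766996525508031051 ≈ 1.5575e+5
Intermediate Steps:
q = 57066
O = 7766996525508031051/2968949818201154682 (O = 76081*(1/29082) + (64806*(1/15794) + 112696*(-1/59509))*(-1/217237) = 76081/29082 + (32403/7897 - 112696/59509)*(-1/217237) = 76081/29082 + (1038309815/469942573)*(-1/217237) = 76081/29082 - 1038309815/102088914730801 = 7766996525508031051/2968949818201154682 ≈ 2.6161)
258160/O + q = 258160/(7766996525508031051/2968949818201154682) + 57066 = 258160*(2968949818201154682/7766996525508031051) + 57066 = 766464085066810092705120/7766996525508031051 + 57066 = 1209695508791451392661486/7766996525508031051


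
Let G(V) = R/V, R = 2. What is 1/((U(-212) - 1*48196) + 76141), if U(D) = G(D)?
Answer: 106/2962169 ≈ 3.5785e-5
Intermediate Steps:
G(V) = 2/V
U(D) = 2/D
1/((U(-212) - 1*48196) + 76141) = 1/((2/(-212) - 1*48196) + 76141) = 1/((2*(-1/212) - 48196) + 76141) = 1/((-1/106 - 48196) + 76141) = 1/(-5108777/106 + 76141) = 1/(2962169/106) = 106/2962169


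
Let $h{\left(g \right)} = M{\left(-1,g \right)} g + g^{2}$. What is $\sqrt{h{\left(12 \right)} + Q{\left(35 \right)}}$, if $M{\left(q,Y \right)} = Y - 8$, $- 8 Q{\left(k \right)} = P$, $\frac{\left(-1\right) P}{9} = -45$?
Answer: $\frac{\sqrt{2262}}{4} \approx 11.89$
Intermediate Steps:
$P = 405$ ($P = \left(-9\right) \left(-45\right) = 405$)
$Q{\left(k \right)} = - \frac{405}{8}$ ($Q{\left(k \right)} = \left(- \frac{1}{8}\right) 405 = - \frac{405}{8}$)
$M{\left(q,Y \right)} = -8 + Y$
$h{\left(g \right)} = g^{2} + g \left(-8 + g\right)$ ($h{\left(g \right)} = \left(-8 + g\right) g + g^{2} = g \left(-8 + g\right) + g^{2} = g^{2} + g \left(-8 + g\right)$)
$\sqrt{h{\left(12 \right)} + Q{\left(35 \right)}} = \sqrt{2 \cdot 12 \left(-4 + 12\right) - \frac{405}{8}} = \sqrt{2 \cdot 12 \cdot 8 - \frac{405}{8}} = \sqrt{192 - \frac{405}{8}} = \sqrt{\frac{1131}{8}} = \frac{\sqrt{2262}}{4}$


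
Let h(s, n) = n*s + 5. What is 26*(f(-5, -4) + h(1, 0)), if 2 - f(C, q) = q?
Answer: 286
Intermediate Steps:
f(C, q) = 2 - q
h(s, n) = 5 + n*s
26*(f(-5, -4) + h(1, 0)) = 26*((2 - 1*(-4)) + (5 + 0*1)) = 26*((2 + 4) + (5 + 0)) = 26*(6 + 5) = 26*11 = 286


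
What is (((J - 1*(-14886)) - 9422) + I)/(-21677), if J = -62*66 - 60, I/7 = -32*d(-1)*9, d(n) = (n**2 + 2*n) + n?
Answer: -5344/21677 ≈ -0.24653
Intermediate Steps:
d(n) = n**2 + 3*n
I = 4032 (I = 7*(-(-32)*(3 - 1)*9) = 7*(-(-32)*2*9) = 7*(-32*(-2)*9) = 7*(64*9) = 7*576 = 4032)
J = -4152 (J = -4092 - 60 = -4152)
(((J - 1*(-14886)) - 9422) + I)/(-21677) = (((-4152 - 1*(-14886)) - 9422) + 4032)/(-21677) = (((-4152 + 14886) - 9422) + 4032)*(-1/21677) = ((10734 - 9422) + 4032)*(-1/21677) = (1312 + 4032)*(-1/21677) = 5344*(-1/21677) = -5344/21677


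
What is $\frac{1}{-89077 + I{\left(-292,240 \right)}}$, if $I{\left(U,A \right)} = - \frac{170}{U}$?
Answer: $- \frac{146}{13005157} \approx -1.1226 \cdot 10^{-5}$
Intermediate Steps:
$\frac{1}{-89077 + I{\left(-292,240 \right)}} = \frac{1}{-89077 - \frac{170}{-292}} = \frac{1}{-89077 - - \frac{85}{146}} = \frac{1}{-89077 + \frac{85}{146}} = \frac{1}{- \frac{13005157}{146}} = - \frac{146}{13005157}$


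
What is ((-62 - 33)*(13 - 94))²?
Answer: 59213025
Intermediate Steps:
((-62 - 33)*(13 - 94))² = (-95*(-81))² = 7695² = 59213025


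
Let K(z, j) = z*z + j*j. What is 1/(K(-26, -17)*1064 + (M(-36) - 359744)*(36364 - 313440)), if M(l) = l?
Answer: 1/99687430040 ≈ 1.0031e-11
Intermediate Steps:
K(z, j) = j² + z² (K(z, j) = z² + j² = j² + z²)
1/(K(-26, -17)*1064 + (M(-36) - 359744)*(36364 - 313440)) = 1/(((-17)² + (-26)²)*1064 + (-36 - 359744)*(36364 - 313440)) = 1/((289 + 676)*1064 - 359780*(-277076)) = 1/(965*1064 + 99686403280) = 1/(1026760 + 99686403280) = 1/99687430040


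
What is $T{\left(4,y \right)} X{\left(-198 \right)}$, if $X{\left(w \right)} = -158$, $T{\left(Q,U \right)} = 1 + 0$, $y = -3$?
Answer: $-158$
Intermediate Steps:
$T{\left(Q,U \right)} = 1$
$T{\left(4,y \right)} X{\left(-198 \right)} = 1 \left(-158\right) = -158$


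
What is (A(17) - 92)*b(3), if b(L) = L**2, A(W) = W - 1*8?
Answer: -747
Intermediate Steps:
A(W) = -8 + W (A(W) = W - 8 = -8 + W)
(A(17) - 92)*b(3) = ((-8 + 17) - 92)*3**2 = (9 - 92)*9 = -83*9 = -747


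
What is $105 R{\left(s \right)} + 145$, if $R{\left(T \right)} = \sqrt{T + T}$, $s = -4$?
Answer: $145 + 210 i \sqrt{2} \approx 145.0 + 296.98 i$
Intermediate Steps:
$R{\left(T \right)} = \sqrt{2} \sqrt{T}$ ($R{\left(T \right)} = \sqrt{2 T} = \sqrt{2} \sqrt{T}$)
$105 R{\left(s \right)} + 145 = 105 \sqrt{2} \sqrt{-4} + 145 = 105 \sqrt{2} \cdot 2 i + 145 = 105 \cdot 2 i \sqrt{2} + 145 = 210 i \sqrt{2} + 145 = 145 + 210 i \sqrt{2}$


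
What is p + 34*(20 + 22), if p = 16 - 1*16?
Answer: 1428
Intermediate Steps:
p = 0 (p = 16 - 16 = 0)
p + 34*(20 + 22) = 0 + 34*(20 + 22) = 0 + 34*42 = 0 + 1428 = 1428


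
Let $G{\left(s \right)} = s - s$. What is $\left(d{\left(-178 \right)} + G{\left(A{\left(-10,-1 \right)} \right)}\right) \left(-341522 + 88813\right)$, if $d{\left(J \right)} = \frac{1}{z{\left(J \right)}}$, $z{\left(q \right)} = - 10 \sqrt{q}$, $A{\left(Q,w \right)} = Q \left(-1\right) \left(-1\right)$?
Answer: $- \frac{252709 i \sqrt{178}}{1780} \approx - 1894.1 i$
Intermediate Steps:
$A{\left(Q,w \right)} = Q$ ($A{\left(Q,w \right)} = - Q \left(-1\right) = Q$)
$d{\left(J \right)} = - \frac{1}{10 \sqrt{J}}$ ($d{\left(J \right)} = \frac{1}{\left(-10\right) \sqrt{J}} = - \frac{1}{10 \sqrt{J}}$)
$G{\left(s \right)} = 0$
$\left(d{\left(-178 \right)} + G{\left(A{\left(-10,-1 \right)} \right)}\right) \left(-341522 + 88813\right) = \left(- \frac{1}{10 i \sqrt{178}} + 0\right) \left(-341522 + 88813\right) = \left(- \frac{\left(- \frac{1}{178}\right) i \sqrt{178}}{10} + 0\right) \left(-252709\right) = \left(\frac{i \sqrt{178}}{1780} + 0\right) \left(-252709\right) = \frac{i \sqrt{178}}{1780} \left(-252709\right) = - \frac{252709 i \sqrt{178}}{1780}$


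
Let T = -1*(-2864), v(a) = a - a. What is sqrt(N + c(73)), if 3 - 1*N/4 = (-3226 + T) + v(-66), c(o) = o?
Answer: sqrt(1533) ≈ 39.154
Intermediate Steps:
v(a) = 0
T = 2864
N = 1460 (N = 12 - 4*((-3226 + 2864) + 0) = 12 - 4*(-362 + 0) = 12 - 4*(-362) = 12 + 1448 = 1460)
sqrt(N + c(73)) = sqrt(1460 + 73) = sqrt(1533)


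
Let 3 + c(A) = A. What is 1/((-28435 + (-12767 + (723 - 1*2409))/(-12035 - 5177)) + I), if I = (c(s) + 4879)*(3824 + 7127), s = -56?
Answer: 17212/908025701073 ≈ 1.8955e-8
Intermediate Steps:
c(A) = -3 + A
I = 52783820 (I = ((-3 - 56) + 4879)*(3824 + 7127) = (-59 + 4879)*10951 = 4820*10951 = 52783820)
1/((-28435 + (-12767 + (723 - 1*2409))/(-12035 - 5177)) + I) = 1/((-28435 + (-12767 + (723 - 1*2409))/(-12035 - 5177)) + 52783820) = 1/((-28435 + (-12767 + (723 - 2409))/(-17212)) + 52783820) = 1/((-28435 + (-12767 - 1686)*(-1/17212)) + 52783820) = 1/((-28435 - 14453*(-1/17212)) + 52783820) = 1/((-28435 + 14453/17212) + 52783820) = 1/(-489408767/17212 + 52783820) = 1/(908025701073/17212) = 17212/908025701073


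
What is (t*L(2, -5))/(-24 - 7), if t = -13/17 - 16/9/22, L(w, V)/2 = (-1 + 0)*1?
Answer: -2846/52173 ≈ -0.054549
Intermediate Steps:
L(w, V) = -2 (L(w, V) = 2*((-1 + 0)*1) = 2*(-1*1) = 2*(-1) = -2)
t = -1423/1683 (t = -13*1/17 - 16*1/9*(1/22) = -13/17 - 16/9*1/22 = -13/17 - 8/99 = -1423/1683 ≈ -0.84551)
(t*L(2, -5))/(-24 - 7) = (-1423/1683*(-2))/(-24 - 7) = (2846/1683)/(-31) = (2846/1683)*(-1/31) = -2846/52173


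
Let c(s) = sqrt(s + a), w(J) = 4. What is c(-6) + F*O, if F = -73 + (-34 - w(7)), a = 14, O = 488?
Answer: -54168 + 2*sqrt(2) ≈ -54165.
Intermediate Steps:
F = -111 (F = -73 + (-34 - 1*4) = -73 + (-34 - 4) = -73 - 38 = -111)
c(s) = sqrt(14 + s) (c(s) = sqrt(s + 14) = sqrt(14 + s))
c(-6) + F*O = sqrt(14 - 6) - 111*488 = sqrt(8) - 54168 = 2*sqrt(2) - 54168 = -54168 + 2*sqrt(2)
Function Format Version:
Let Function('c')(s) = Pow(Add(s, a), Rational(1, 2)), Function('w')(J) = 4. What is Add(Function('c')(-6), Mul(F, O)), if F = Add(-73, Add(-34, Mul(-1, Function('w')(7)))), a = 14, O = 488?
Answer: Add(-54168, Mul(2, Pow(2, Rational(1, 2)))) ≈ -54165.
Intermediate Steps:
F = -111 (F = Add(-73, Add(-34, Mul(-1, 4))) = Add(-73, Add(-34, -4)) = Add(-73, -38) = -111)
Function('c')(s) = Pow(Add(14, s), Rational(1, 2)) (Function('c')(s) = Pow(Add(s, 14), Rational(1, 2)) = Pow(Add(14, s), Rational(1, 2)))
Add(Function('c')(-6), Mul(F, O)) = Add(Pow(Add(14, -6), Rational(1, 2)), Mul(-111, 488)) = Add(Pow(8, Rational(1, 2)), -54168) = Add(Mul(2, Pow(2, Rational(1, 2))), -54168) = Add(-54168, Mul(2, Pow(2, Rational(1, 2))))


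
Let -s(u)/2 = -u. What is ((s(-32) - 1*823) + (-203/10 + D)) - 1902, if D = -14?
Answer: -28233/10 ≈ -2823.3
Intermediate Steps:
s(u) = 2*u (s(u) = -(-2)*u = 2*u)
((s(-32) - 1*823) + (-203/10 + D)) - 1902 = ((2*(-32) - 1*823) + (-203/10 - 14)) - 1902 = ((-64 - 823) + (-203/10 - 14)) - 1902 = (-887 + (-7*29/10 - 14)) - 1902 = (-887 + (-203/10 - 14)) - 1902 = (-887 - 343/10) - 1902 = -9213/10 - 1902 = -28233/10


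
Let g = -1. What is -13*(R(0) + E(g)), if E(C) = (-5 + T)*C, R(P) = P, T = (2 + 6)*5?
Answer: 455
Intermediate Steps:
T = 40 (T = 8*5 = 40)
E(C) = 35*C (E(C) = (-5 + 40)*C = 35*C)
-13*(R(0) + E(g)) = -13*(0 + 35*(-1)) = -13*(0 - 35) = -13*(-35) = 455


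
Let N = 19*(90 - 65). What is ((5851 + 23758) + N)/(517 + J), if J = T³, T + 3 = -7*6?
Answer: -7521/22652 ≈ -0.33202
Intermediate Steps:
T = -45 (T = -3 - 7*6 = -3 - 42 = -45)
N = 475 (N = 19*25 = 475)
J = -91125 (J = (-45)³ = -91125)
((5851 + 23758) + N)/(517 + J) = ((5851 + 23758) + 475)/(517 - 91125) = (29609 + 475)/(-90608) = 30084*(-1/90608) = -7521/22652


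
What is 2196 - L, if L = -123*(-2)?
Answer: 1950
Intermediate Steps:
L = 246
2196 - L = 2196 - 1*246 = 2196 - 246 = 1950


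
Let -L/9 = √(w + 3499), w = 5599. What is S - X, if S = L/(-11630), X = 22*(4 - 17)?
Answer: 286 + 9*√9098/11630 ≈ 286.07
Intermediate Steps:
L = -9*√9098 (L = -9*√(5599 + 3499) = -9*√9098 ≈ -858.45)
X = -286 (X = 22*(-13) = -286)
S = 9*√9098/11630 (S = -9*√9098/(-11630) = -9*√9098*(-1/11630) = 9*√9098/11630 ≈ 0.073813)
S - X = 9*√9098/11630 - 1*(-286) = 9*√9098/11630 + 286 = 286 + 9*√9098/11630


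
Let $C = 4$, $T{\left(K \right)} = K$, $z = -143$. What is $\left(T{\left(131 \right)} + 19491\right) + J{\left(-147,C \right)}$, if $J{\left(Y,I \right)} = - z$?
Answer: $19765$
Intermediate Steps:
$J{\left(Y,I \right)} = 143$ ($J{\left(Y,I \right)} = \left(-1\right) \left(-143\right) = 143$)
$\left(T{\left(131 \right)} + 19491\right) + J{\left(-147,C \right)} = \left(131 + 19491\right) + 143 = 19622 + 143 = 19765$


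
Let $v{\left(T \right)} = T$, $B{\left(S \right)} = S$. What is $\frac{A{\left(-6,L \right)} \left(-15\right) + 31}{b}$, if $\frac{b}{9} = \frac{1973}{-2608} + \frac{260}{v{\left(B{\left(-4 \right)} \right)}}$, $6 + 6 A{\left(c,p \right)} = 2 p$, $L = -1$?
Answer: $- \frac{44336}{514479} \approx -0.086177$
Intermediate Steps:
$A{\left(c,p \right)} = -1 + \frac{p}{3}$ ($A{\left(c,p \right)} = -1 + \frac{2 p}{6} = -1 + \frac{p}{3}$)
$b = - \frac{1543437}{2608}$ ($b = 9 \left(\frac{1973}{-2608} + \frac{260}{-4}\right) = 9 \left(1973 \left(- \frac{1}{2608}\right) + 260 \left(- \frac{1}{4}\right)\right) = 9 \left(- \frac{1973}{2608} - 65\right) = 9 \left(- \frac{171493}{2608}\right) = - \frac{1543437}{2608} \approx -591.81$)
$\frac{A{\left(-6,L \right)} \left(-15\right) + 31}{b} = \frac{\left(-1 + \frac{1}{3} \left(-1\right)\right) \left(-15\right) + 31}{- \frac{1543437}{2608}} = \left(\left(-1 - \frac{1}{3}\right) \left(-15\right) + 31\right) \left(- \frac{2608}{1543437}\right) = \left(\left(- \frac{4}{3}\right) \left(-15\right) + 31\right) \left(- \frac{2608}{1543437}\right) = \left(20 + 31\right) \left(- \frac{2608}{1543437}\right) = 51 \left(- \frac{2608}{1543437}\right) = - \frac{44336}{514479}$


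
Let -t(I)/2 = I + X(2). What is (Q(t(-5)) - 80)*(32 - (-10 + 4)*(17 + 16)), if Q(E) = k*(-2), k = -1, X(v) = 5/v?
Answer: -17940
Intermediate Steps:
t(I) = -5 - 2*I (t(I) = -2*(I + 5/2) = -2*(5/2 + I) = -5 - 2*I)
Q(E) = 2 (Q(E) = -1*(-2) = 2)
(Q(t(-5)) - 80)*(32 - (-10 + 4)*(17 + 16)) = (2 - 80)*(32 - (-10 + 4)*(17 + 16)) = -78*(32 - (-6)*33) = -78*(32 - 1*(-198)) = -78*(32 + 198) = -78*230 = -17940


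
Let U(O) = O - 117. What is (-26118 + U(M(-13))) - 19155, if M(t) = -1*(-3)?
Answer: -45387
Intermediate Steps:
M(t) = 3
U(O) = -117 + O
(-26118 + U(M(-13))) - 19155 = (-26118 + (-117 + 3)) - 19155 = (-26118 - 114) - 19155 = -26232 - 19155 = -45387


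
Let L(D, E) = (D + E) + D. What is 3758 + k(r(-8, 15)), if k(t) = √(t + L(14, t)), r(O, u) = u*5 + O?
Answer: 3758 + 9*√2 ≈ 3770.7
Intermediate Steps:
r(O, u) = O + 5*u (r(O, u) = 5*u + O = O + 5*u)
L(D, E) = E + 2*D
k(t) = √(28 + 2*t) (k(t) = √(t + (t + 2*14)) = √(t + (t + 28)) = √(t + (28 + t)) = √(28 + 2*t))
3758 + k(r(-8, 15)) = 3758 + √(28 + 2*(-8 + 5*15)) = 3758 + √(28 + 2*(-8 + 75)) = 3758 + √(28 + 2*67) = 3758 + √(28 + 134) = 3758 + √162 = 3758 + 9*√2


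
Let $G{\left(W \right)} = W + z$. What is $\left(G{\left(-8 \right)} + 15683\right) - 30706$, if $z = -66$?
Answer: $-15097$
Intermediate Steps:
$G{\left(W \right)} = -66 + W$ ($G{\left(W \right)} = W - 66 = -66 + W$)
$\left(G{\left(-8 \right)} + 15683\right) - 30706 = \left(\left(-66 - 8\right) + 15683\right) - 30706 = \left(-74 + 15683\right) - 30706 = 15609 - 30706 = -15097$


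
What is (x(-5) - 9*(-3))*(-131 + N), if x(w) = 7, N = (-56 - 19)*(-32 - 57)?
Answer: 222496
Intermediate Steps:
N = 6675 (N = -75*(-89) = 6675)
(x(-5) - 9*(-3))*(-131 + N) = (7 - 9*(-3))*(-131 + 6675) = (7 - 1*(-27))*6544 = (7 + 27)*6544 = 34*6544 = 222496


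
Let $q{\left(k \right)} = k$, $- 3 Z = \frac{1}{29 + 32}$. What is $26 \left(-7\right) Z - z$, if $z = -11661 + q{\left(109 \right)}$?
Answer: $\frac{2114198}{183} \approx 11553.0$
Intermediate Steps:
$Z = - \frac{1}{183}$ ($Z = - \frac{1}{3 \left(29 + 32\right)} = - \frac{1}{3 \cdot 61} = \left(- \frac{1}{3}\right) \frac{1}{61} = - \frac{1}{183} \approx -0.0054645$)
$z = -11552$ ($z = -11661 + 109 = -11552$)
$26 \left(-7\right) Z - z = 26 \left(-7\right) \left(- \frac{1}{183}\right) - -11552 = \left(-182\right) \left(- \frac{1}{183}\right) + 11552 = \frac{182}{183} + 11552 = \frac{2114198}{183}$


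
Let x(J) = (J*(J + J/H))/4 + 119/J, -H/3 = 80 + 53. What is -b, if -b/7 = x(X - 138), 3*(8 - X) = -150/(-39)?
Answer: 13351847410561/443888640 ≈ 30079.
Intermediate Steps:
H = -399 (H = -3*(80 + 53) = -3*133 = -399)
X = 262/39 (X = 8 - (-50)/(-39) = 8 - (-50)*(-1)/39 = 8 - ⅓*50/13 = 8 - 50/39 = 262/39 ≈ 6.7179)
x(J) = 119/J + 199*J²/798 (x(J) = (J*(J + J/(-399)))/4 + 119/J = (J*(J + J*(-1/399)))*(¼) + 119/J = (J*(J - J/399))*(¼) + 119/J = (J*(398*J/399))*(¼) + 119/J = (398*J²/399)*(¼) + 119/J = 199*J²/798 + 119/J = 119/J + 199*J²/798)
b = -13351847410561/443888640 (b = -(94962 + 199*(262/39 - 138)³)/(114*(262/39 - 138)) = -(94962 + 199*(-5120/39)³)/(114*(-5120/39)) = -(-39)*(94962 + 199*(-134217728000/59319))/(114*5120) = -(-39)*(94962 - 26709327872000/59319)/(114*5120) = -(-39)*(-26703694821122)/(114*5120*59319) = -7*13351847410561/3107220480 = -13351847410561/443888640 ≈ -30079.)
-b = -1*(-13351847410561/443888640) = 13351847410561/443888640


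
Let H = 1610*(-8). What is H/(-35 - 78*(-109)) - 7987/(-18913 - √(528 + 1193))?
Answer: -3328164847063/3028644613016 - 7987*√1721/357699848 ≈ -1.0998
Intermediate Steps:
H = -12880
H/(-35 - 78*(-109)) - 7987/(-18913 - √(528 + 1193)) = -12880/(-35 - 78*(-109)) - 7987/(-18913 - √(528 + 1193)) = -12880/(-35 + 8502) - 7987/(-18913 - √1721) = -12880/8467 - 7987/(-18913 - √1721)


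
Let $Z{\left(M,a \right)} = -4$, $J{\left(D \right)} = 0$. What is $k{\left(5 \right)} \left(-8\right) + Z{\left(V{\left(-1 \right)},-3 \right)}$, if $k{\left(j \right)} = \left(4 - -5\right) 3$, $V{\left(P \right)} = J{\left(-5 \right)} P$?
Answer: $-220$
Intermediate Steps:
$V{\left(P \right)} = 0$ ($V{\left(P \right)} = 0 P = 0$)
$k{\left(j \right)} = 27$ ($k{\left(j \right)} = \left(4 + 5\right) 3 = 9 \cdot 3 = 27$)
$k{\left(5 \right)} \left(-8\right) + Z{\left(V{\left(-1 \right)},-3 \right)} = 27 \left(-8\right) - 4 = -216 - 4 = -220$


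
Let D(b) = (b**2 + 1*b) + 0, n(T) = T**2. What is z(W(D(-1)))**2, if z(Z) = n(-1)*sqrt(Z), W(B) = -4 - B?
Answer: -4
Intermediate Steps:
D(b) = b + b**2 (D(b) = (b**2 + b) + 0 = (b + b**2) + 0 = b + b**2)
z(Z) = sqrt(Z) (z(Z) = (-1)**2*sqrt(Z) = 1*sqrt(Z) = sqrt(Z))
z(W(D(-1)))**2 = (sqrt(-4 - (-1)*(1 - 1)))**2 = (sqrt(-4 - (-1)*0))**2 = (sqrt(-4 - 1*0))**2 = (sqrt(-4 + 0))**2 = (sqrt(-4))**2 = (2*I)**2 = -4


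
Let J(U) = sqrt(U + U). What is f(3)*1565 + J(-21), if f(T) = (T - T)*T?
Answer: I*sqrt(42) ≈ 6.4807*I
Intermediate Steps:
J(U) = sqrt(2)*sqrt(U) (J(U) = sqrt(2*U) = sqrt(2)*sqrt(U))
f(T) = 0 (f(T) = 0*T = 0)
f(3)*1565 + J(-21) = 0*1565 + sqrt(2)*sqrt(-21) = 0 + sqrt(2)*(I*sqrt(21)) = 0 + I*sqrt(42) = I*sqrt(42)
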